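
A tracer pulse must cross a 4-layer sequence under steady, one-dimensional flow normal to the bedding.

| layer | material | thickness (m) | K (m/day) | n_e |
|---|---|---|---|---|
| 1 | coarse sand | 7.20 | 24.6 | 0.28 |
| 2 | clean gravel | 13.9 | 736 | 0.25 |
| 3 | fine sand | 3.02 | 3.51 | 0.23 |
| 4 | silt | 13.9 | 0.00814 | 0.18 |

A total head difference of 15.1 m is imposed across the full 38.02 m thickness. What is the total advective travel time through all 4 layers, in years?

2.69

With flow normal to the layers, continuity requires the same specific discharge q through every layer.
Σ(b_i/K_i) = 7.20/24.6 + 13.9/736 + 3.02/3.51 + 13.9/0.00814 = 1709 d.
q = Δh / Σ(b_i/K_i) = 15.1 / 1709 = 0.008837 m/day.
In each layer the seepage velocity is v_i = q/n_i, so the layer transit time is t_i = b_i·n_i / q:
  layer 1 (coarse sand): t_1 = 7.20 × 0.28 / 0.008837 = 228.1 d
  layer 2 (clean gravel): t_2 = 13.9 × 0.25 / 0.008837 = 393.2 d
  layer 3 (fine sand): t_3 = 3.02 × 0.23 / 0.008837 = 78.60 d
  layer 4 (silt): t_4 = 13.9 × 0.18 / 0.008837 = 283.1 d
Total t = Σ t_i = 983.1 days = 2.692 years.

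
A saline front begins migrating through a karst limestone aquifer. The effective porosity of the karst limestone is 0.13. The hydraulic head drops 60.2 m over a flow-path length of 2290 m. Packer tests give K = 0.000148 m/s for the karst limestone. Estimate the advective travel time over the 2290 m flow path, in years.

Convert K: 0.000148 m/s × 86400 = 12.79 m/day.
Hydraulic gradient i = Δh / L = 60.2 / 2290 = 0.02629.
Darcy flux q = K · i = 12.79 × 0.02629 = 0.3362 m/day.
Seepage velocity v = q / n_e = 0.3362 / 0.13 = 2.586 m/day.
Travel time t = L / v = 2290 / 2.586 = 885.6 days = 2.425 years.

2.42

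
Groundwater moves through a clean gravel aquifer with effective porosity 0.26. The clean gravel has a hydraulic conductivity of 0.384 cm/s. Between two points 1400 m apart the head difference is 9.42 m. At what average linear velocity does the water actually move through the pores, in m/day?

8.59

Convert K: 0.384 cm/s × 864 = 331.8 m/day.
Hydraulic gradient i = Δh / L = 9.42 / 1400 = 0.006729.
Darcy flux q = K · i = 331.8 × 0.006729 = 2.232 m/day.
Seepage velocity v = q / n_e = 2.232 / 0.26 = 8.586 m/day.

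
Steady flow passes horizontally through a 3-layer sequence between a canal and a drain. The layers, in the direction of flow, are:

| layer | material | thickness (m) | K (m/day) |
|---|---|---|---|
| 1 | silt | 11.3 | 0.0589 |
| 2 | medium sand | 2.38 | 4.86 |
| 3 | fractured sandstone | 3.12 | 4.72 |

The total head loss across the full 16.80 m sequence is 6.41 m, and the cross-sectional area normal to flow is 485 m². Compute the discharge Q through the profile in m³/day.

Flow is perpendicular to layering, so the layers act in series and the equivalent K is the thickness-weighted harmonic mean.
Total thickness L = 11.3 + 2.38 + 3.12 = 16.80 m.
Σ(b_i/K_i) = 11.3/0.0589 + 2.38/4.86 + 3.12/4.72 = 193.0 d.
K_eq = L / Σ(b_i/K_i) = 16.80 / 193.0 = 0.08705 m/day.
Q = K_eq · A · (Δh/L) = 0.08705 × 485 × (6.41/16.80) = 16.11 m³/day.

16.1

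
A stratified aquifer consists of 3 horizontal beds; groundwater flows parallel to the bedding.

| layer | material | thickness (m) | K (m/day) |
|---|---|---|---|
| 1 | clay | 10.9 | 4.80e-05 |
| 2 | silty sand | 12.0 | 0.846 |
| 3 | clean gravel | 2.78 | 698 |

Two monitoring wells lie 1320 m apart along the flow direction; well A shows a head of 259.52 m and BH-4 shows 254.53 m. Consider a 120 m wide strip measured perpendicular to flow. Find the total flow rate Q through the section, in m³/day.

Flow is parallel to layering, so each bed carries its own Darcy discharge and the transmissivities add.
Σ(K_i·b_i) = 4.80e-05×10.9 + 0.846×12.0 + 698×2.78 = 1951 m²/day.
Hydraulic gradient i = (259.52 − 254.53) / 1320 = 4.99 / 1320 = 0.003780.
Q = Σ(K_i·b_i) · W · i = 1951 × 120 × 0.003780 = 884.9 m³/day.

885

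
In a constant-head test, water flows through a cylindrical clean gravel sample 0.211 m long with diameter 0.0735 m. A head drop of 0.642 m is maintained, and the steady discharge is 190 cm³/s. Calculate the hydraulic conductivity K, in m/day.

1270

Cross-sectional area A = π·(d/2)² = π × (0.0735/2)² = 0.004243 m².
Convert discharge: 190 cm³/s = 0.0001900 m³/s.
Darcy's law rearranged: K = Q·L / (A·Δh) = 0.0001900 × 0.211 / (0.004243 × 0.642) = 0.01472 m/s = 1272 m/day.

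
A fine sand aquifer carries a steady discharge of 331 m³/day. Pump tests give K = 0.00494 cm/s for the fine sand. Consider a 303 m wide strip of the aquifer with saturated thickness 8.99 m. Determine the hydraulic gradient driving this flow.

0.0285

Convert K: 0.00494 cm/s × 864 = 4.268 m/day.
Cross-sectional area A = 303 × 8.99 = 2724 m².
From Q = K·A·i, i = Q / (K·A) = 331 / (4.268 × 2724) = 0.02847.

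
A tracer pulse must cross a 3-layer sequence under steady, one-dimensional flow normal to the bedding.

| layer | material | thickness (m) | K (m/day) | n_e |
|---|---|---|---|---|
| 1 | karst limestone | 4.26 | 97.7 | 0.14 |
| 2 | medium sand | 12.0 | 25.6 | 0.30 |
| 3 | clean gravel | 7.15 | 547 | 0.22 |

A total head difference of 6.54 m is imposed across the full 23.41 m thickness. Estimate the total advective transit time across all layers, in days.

0.464

With flow normal to the layers, continuity requires the same specific discharge q through every layer.
Σ(b_i/K_i) = 4.26/97.7 + 12.0/25.6 + 7.15/547 = 0.5254 d.
q = Δh / Σ(b_i/K_i) = 6.54 / 0.5254 = 12.45 m/day.
In each layer the seepage velocity is v_i = q/n_i, so the layer transit time is t_i = b_i·n_i / q:
  layer 1 (karst limestone): t_1 = 4.26 × 0.14 / 12.45 = 0.04791 d
  layer 2 (medium sand): t_2 = 12.0 × 0.30 / 12.45 = 0.2892 d
  layer 3 (clean gravel): t_3 = 7.15 × 0.22 / 12.45 = 0.1264 d
Total t = Σ t_i = 0.4635 days.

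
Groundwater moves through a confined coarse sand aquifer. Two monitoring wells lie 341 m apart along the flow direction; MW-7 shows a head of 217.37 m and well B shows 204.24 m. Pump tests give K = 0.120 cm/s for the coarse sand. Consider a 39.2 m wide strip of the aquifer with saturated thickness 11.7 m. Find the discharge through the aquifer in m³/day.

Convert K: 0.120 cm/s × 864 = 103.7 m/day.
Cross-sectional area A = 39.2 × 11.7 = 458.6 m².
Hydraulic gradient i = (217.37 − 204.24) / 341 = 13.13 / 341 = 0.03850.
Darcy's law: Q = K · A · i = 103.7 × 458.6 × 0.03850 = 1831 m³/day.

1830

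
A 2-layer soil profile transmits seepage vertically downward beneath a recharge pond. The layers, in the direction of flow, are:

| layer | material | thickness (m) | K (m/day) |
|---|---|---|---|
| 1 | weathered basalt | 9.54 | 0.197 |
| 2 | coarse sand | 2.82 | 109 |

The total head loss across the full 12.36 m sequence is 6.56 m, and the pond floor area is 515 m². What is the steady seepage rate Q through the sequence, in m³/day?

Flow is perpendicular to layering, so the layers act in series and the equivalent K is the thickness-weighted harmonic mean.
Total thickness L = 9.54 + 2.82 = 12.36 m.
Σ(b_i/K_i) = 9.54/0.197 + 2.82/109 = 48.45 d.
K_eq = L / Σ(b_i/K_i) = 12.36 / 48.45 = 0.2551 m/day.
Q = K_eq · A · (Δh/L) = 0.2551 × 515 × (6.56/12.36) = 69.73 m³/day.

69.7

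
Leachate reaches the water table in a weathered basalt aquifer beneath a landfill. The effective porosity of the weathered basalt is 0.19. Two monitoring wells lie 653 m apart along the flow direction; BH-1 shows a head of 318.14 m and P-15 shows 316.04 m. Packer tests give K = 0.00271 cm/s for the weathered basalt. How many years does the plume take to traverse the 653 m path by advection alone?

45.1

Convert K: 0.00271 cm/s × 864 = 2.341 m/day.
Hydraulic gradient i = (318.14 − 316.04) / 653 = 2.1 / 653 = 0.003216.
Darcy flux q = K · i = 2.341 × 0.003216 = 0.007530 m/day.
Seepage velocity v = q / n_e = 0.007530 / 0.19 = 0.03963 m/day.
Travel time t = L / v = 653 / 0.03963 = 16477 days = 45.11 years.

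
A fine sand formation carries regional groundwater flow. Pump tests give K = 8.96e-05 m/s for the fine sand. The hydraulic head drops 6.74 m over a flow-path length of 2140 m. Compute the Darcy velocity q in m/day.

Convert K: 8.96e-05 m/s × 86400 = 7.741 m/day.
Hydraulic gradient i = Δh / L = 6.74 / 2140 = 0.003150.
Specific discharge q = K · i = 7.741 × 0.003150 = 0.02438 m/day.

0.0244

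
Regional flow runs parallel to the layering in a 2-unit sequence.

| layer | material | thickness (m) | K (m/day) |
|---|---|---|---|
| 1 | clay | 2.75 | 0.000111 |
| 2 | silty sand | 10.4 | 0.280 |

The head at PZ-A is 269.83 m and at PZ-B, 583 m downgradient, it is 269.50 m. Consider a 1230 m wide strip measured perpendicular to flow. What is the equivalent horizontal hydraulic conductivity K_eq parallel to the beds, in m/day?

0.221

Flow is parallel to layering, so each bed carries its own Darcy discharge and the transmissivities add.
Σ(K_i·b_i) = 0.000111×2.75 + 0.280×10.4 = 2.912 m²/day.
Total thickness b = 13.15 m, so K_eq = Σ(K_i·b_i)/b = 0.2215 m/day.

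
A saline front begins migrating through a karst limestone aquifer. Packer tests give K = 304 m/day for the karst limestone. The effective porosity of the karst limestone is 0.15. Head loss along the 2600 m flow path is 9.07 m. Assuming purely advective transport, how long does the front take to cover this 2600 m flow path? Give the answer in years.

1.01

Hydraulic gradient i = Δh / L = 9.07 / 2600 = 0.003488.
Darcy flux q = K · i = 304.0 × 0.003488 = 1.060 m/day.
Seepage velocity v = q / n_e = 1.060 / 0.15 = 7.070 m/day.
Travel time t = L / v = 2600 / 7.070 = 367.8 days = 1.007 years.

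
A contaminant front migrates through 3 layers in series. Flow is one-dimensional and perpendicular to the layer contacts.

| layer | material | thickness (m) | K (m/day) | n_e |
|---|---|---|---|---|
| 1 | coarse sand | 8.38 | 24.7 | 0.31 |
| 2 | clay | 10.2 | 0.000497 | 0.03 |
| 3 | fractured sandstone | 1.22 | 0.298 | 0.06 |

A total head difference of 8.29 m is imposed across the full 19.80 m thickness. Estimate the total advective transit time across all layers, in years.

With flow normal to the layers, continuity requires the same specific discharge q through every layer.
Σ(b_i/K_i) = 8.38/24.7 + 10.2/0.000497 + 1.22/0.298 = 20528 d.
q = Δh / Σ(b_i/K_i) = 8.29 / 20528 = 0.0004038 m/day.
In each layer the seepage velocity is v_i = q/n_i, so the layer transit time is t_i = b_i·n_i / q:
  layer 1 (coarse sand): t_1 = 8.38 × 0.31 / 0.0004038 = 6433 d
  layer 2 (clay): t_2 = 10.2 × 0.03 / 0.0004038 = 757.7 d
  layer 3 (fractured sandstone): t_3 = 1.22 × 0.06 / 0.0004038 = 181.3 d
Total t = Σ t_i = 7372 days = 20.18 years.

20.2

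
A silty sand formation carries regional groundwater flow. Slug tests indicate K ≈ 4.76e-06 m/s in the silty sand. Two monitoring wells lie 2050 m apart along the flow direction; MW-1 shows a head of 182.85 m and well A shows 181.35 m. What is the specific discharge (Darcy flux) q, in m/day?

0.000301

Convert K: 4.76e-06 m/s × 86400 = 0.4113 m/day.
Hydraulic gradient i = (182.85 − 181.35) / 2050 = 1.5 / 2050 = 0.0007317.
Specific discharge q = K · i = 0.4113 × 0.0007317 = 0.0003009 m/day.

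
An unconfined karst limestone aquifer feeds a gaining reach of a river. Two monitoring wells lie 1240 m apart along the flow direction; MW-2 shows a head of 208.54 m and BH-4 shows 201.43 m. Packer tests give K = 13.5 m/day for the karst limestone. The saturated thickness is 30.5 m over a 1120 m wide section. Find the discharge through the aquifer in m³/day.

Cross-sectional area A = 1120 × 30.5 = 34160 m².
Hydraulic gradient i = (208.54 − 201.43) / 1240 = 7.11 / 1240 = 0.005734.
Darcy's law: Q = K · A · i = 13.50 × 34160 × 0.005734 = 2644 m³/day.

2640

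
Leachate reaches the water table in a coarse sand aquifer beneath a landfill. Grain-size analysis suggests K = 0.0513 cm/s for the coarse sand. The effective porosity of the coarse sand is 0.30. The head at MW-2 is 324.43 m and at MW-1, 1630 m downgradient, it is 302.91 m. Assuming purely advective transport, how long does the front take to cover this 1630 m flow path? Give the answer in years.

Convert K: 0.0513 cm/s × 864 = 44.32 m/day.
Hydraulic gradient i = (324.43 − 302.91) / 1630 = 21.52 / 1630 = 0.01320.
Darcy flux q = K · i = 44.32 × 0.01320 = 0.5852 m/day.
Seepage velocity v = q / n_e = 0.5852 / 0.30 = 1.951 m/day.
Travel time t = L / v = 1630 / 1.951 = 835.6 days = 2.288 years.

2.29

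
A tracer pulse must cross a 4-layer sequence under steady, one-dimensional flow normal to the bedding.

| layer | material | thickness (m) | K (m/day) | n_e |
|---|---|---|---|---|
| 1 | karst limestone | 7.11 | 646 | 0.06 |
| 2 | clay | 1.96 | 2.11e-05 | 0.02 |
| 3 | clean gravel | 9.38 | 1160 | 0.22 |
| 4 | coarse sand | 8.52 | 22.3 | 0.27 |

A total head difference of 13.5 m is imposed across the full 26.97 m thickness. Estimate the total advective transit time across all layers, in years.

With flow normal to the layers, continuity requires the same specific discharge q through every layer.
Σ(b_i/K_i) = 7.11/646 + 1.96/2.11e-05 + 9.38/1160 + 8.52/22.3 = 92891 d.
q = Δh / Σ(b_i/K_i) = 13.5 / 92891 = 0.0001453 m/day.
In each layer the seepage velocity is v_i = q/n_i, so the layer transit time is t_i = b_i·n_i / q:
  layer 1 (karst limestone): t_1 = 7.11 × 0.06 / 0.0001453 = 2935 d
  layer 2 (clay): t_2 = 1.96 × 0.02 / 0.0001453 = 269.7 d
  layer 3 (clean gravel): t_3 = 9.38 × 0.22 / 0.0001453 = 14199 d
  layer 4 (coarse sand): t_4 = 8.52 × 0.27 / 0.0001453 = 15829 d
Total t = Σ t_i = 33233 days = 90.99 years.

91.0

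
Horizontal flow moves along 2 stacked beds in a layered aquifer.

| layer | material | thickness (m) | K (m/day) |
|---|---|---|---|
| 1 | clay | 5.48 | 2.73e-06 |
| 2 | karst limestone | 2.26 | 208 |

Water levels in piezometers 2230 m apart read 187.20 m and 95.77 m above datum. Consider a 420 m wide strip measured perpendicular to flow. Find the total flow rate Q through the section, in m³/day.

Flow is parallel to layering, so each bed carries its own Darcy discharge and the transmissivities add.
Σ(K_i·b_i) = 2.73e-06×5.48 + 208×2.26 = 470.1 m²/day.
Hydraulic gradient i = (187.20 − 95.77) / 2230 = 91.43 / 2230 = 0.04100.
Q = Σ(K_i·b_i) · W · i = 470.1 × 420 × 0.04100 = 8095 m³/day.

8090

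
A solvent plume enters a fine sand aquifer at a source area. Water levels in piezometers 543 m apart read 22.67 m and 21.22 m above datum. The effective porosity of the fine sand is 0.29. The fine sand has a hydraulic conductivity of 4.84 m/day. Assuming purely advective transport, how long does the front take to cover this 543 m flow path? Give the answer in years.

Hydraulic gradient i = (22.67 − 21.22) / 543 = 1.45 / 543 = 0.002670.
Darcy flux q = K · i = 4.840 × 0.002670 = 0.01292 m/day.
Seepage velocity v = q / n_e = 0.01292 / 0.29 = 0.04457 m/day.
Travel time t = L / v = 543 / 0.04457 = 12184 days = 33.36 years.

33.4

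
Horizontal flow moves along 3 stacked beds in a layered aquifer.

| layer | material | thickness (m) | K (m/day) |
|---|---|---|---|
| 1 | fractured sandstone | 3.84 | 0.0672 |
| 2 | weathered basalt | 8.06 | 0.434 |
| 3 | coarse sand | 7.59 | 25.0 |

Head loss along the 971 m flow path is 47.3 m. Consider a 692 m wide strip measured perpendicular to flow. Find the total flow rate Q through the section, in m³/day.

6520

Flow is parallel to layering, so each bed carries its own Darcy discharge and the transmissivities add.
Σ(K_i·b_i) = 0.0672×3.84 + 0.434×8.06 + 25.0×7.59 = 193.5 m²/day.
Hydraulic gradient i = Δh / L = 47.3 / 971 = 0.04871.
Q = Σ(K_i·b_i) · W · i = 193.5 × 692 × 0.04871 = 6523 m³/day.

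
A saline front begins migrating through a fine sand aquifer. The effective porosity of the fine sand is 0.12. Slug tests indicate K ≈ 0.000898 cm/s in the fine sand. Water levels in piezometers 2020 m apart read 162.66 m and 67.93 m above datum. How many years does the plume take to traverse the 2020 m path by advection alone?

18.2

Convert K: 0.000898 cm/s × 864 = 0.7759 m/day.
Hydraulic gradient i = (162.66 − 67.93) / 2020 = 94.73 / 2020 = 0.04690.
Darcy flux q = K · i = 0.7759 × 0.04690 = 0.03639 m/day.
Seepage velocity v = q / n_e = 0.03639 / 0.12 = 0.3032 m/day.
Travel time t = L / v = 2020 / 0.3032 = 6662 days = 18.24 years.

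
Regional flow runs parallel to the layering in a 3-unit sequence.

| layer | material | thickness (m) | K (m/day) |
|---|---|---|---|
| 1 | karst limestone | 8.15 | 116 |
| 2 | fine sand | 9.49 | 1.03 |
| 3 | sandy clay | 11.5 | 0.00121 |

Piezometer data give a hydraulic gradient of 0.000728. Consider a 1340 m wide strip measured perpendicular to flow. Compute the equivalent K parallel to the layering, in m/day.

Flow is parallel to layering, so each bed carries its own Darcy discharge and the transmissivities add.
Σ(K_i·b_i) = 116×8.15 + 1.03×9.49 + 0.00121×11.5 = 955.2 m²/day.
Total thickness b = 29.14 m, so K_eq = Σ(K_i·b_i)/b = 32.78 m/day.

32.8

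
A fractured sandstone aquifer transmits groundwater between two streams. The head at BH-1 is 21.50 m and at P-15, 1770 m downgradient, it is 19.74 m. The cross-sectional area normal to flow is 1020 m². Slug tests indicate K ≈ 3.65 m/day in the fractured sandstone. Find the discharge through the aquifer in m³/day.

Hydraulic gradient i = (21.50 − 19.74) / 1770 = 1.76 / 1770 = 0.0009944.
Darcy's law: Q = K · A · i = 3.650 × 1020 × 0.0009944 = 3.702 m³/day.

3.70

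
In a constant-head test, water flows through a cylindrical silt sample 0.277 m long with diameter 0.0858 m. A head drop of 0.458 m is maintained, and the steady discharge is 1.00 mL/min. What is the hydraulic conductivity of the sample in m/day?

Cross-sectional area A = π·(d/2)² = π × (0.0858/2)² = 0.005782 m².
Convert discharge: 1.00 mL/min = 1.667e-08 m³/s.
Darcy's law rearranged: K = Q·L / (A·Δh) = 1.667e-08 × 0.277 / (0.005782 × 0.458) = 1.743e-06 m/s = 0.1506 m/day.

0.151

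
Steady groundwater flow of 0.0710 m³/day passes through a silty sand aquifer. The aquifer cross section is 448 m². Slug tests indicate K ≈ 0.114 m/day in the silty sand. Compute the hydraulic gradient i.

From Q = K·A·i, i = Q / (K·A) = 0.0710 / (0.1140 × 448.0) = 0.001390.

0.00139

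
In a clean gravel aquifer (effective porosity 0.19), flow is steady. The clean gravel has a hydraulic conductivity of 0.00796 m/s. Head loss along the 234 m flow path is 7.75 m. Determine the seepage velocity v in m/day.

120

Convert K: 0.00796 m/s × 86400 = 687.7 m/day.
Hydraulic gradient i = Δh / L = 7.75 / 234 = 0.03312.
Darcy flux q = K · i = 687.7 × 0.03312 = 22.78 m/day.
Seepage velocity v = q / n_e = 22.78 / 0.19 = 119.9 m/day.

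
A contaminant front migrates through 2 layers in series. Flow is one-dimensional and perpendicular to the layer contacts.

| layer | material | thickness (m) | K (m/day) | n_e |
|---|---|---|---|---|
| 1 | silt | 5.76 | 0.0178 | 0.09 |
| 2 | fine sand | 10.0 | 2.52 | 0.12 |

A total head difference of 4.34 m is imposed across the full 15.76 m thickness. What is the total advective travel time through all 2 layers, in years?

0.355

With flow normal to the layers, continuity requires the same specific discharge q through every layer.
Σ(b_i/K_i) = 5.76/0.0178 + 10.0/2.52 = 327.6 d.
q = Δh / Σ(b_i/K_i) = 4.34 / 327.6 = 0.01325 m/day.
In each layer the seepage velocity is v_i = q/n_i, so the layer transit time is t_i = b_i·n_i / q:
  layer 1 (silt): t_1 = 5.76 × 0.09 / 0.01325 = 39.13 d
  layer 2 (fine sand): t_2 = 10.0 × 0.12 / 0.01325 = 90.57 d
Total t = Σ t_i = 129.7 days = 0.3551 years.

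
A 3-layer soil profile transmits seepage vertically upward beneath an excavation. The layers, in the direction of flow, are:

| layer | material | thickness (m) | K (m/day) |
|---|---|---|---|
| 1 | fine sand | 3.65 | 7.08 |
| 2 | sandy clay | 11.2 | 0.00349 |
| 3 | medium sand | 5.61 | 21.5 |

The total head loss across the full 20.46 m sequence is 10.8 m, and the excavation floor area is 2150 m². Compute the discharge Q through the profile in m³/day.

Flow is perpendicular to layering, so the layers act in series and the equivalent K is the thickness-weighted harmonic mean.
Total thickness L = 3.65 + 11.2 + 5.61 = 20.46 m.
Σ(b_i/K_i) = 3.65/7.08 + 11.2/0.00349 + 5.61/21.5 = 3210 d.
K_eq = L / Σ(b_i/K_i) = 20.46 / 3210 = 0.006374 m/day.
Q = K_eq · A · (Δh/L) = 0.006374 × 2150 × (10.8/20.46) = 7.234 m³/day.

7.23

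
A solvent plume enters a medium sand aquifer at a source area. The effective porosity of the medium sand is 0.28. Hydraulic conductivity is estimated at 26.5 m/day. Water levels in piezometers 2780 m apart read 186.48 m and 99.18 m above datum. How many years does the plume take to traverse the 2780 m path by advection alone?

2.56

Hydraulic gradient i = (186.48 − 99.18) / 2780 = 87.3 / 2780 = 0.03140.
Darcy flux q = K · i = 26.50 × 0.03140 = 0.8322 m/day.
Seepage velocity v = q / n_e = 0.8322 / 0.28 = 2.972 m/day.
Travel time t = L / v = 2780 / 2.972 = 935.4 days = 2.561 years.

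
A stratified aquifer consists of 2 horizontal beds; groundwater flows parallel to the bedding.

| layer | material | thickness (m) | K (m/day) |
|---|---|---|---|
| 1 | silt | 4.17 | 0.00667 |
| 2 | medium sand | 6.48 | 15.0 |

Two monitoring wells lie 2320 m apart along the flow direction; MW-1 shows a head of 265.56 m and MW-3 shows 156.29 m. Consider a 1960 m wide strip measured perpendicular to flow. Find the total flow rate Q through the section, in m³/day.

Flow is parallel to layering, so each bed carries its own Darcy discharge and the transmissivities add.
Σ(K_i·b_i) = 0.00667×4.17 + 15.0×6.48 = 97.23 m²/day.
Hydraulic gradient i = (265.56 − 156.29) / 2320 = 109.27 / 2320 = 0.04710.
Q = Σ(K_i·b_i) · W · i = 97.23 × 1960 × 0.04710 = 8976 m³/day.

8980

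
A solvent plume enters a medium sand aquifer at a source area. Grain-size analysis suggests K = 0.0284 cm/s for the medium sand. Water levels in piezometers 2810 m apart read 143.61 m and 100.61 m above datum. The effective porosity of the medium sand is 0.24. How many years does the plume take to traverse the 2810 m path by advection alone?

Convert K: 0.0284 cm/s × 864 = 24.54 m/day.
Hydraulic gradient i = (143.61 − 100.61) / 2810 = 43 / 2810 = 0.01530.
Darcy flux q = K · i = 24.54 × 0.01530 = 0.3755 m/day.
Seepage velocity v = q / n_e = 0.3755 / 0.24 = 1.565 m/day.
Travel time t = L / v = 2810 / 1.565 = 1796 days = 4.917 years.

4.92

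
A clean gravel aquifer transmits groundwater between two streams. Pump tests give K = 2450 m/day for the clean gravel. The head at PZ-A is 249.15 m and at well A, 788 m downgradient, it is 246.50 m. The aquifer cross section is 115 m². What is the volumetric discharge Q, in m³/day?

Hydraulic gradient i = (249.15 − 246.50) / 788 = 2.65 / 788 = 0.003363.
Darcy's law: Q = K · A · i = 2450 × 115.0 × 0.003363 = 947.5 m³/day.

948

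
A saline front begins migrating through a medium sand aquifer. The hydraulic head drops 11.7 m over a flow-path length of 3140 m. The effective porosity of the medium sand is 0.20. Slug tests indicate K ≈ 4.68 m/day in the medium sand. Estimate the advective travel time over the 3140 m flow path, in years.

Hydraulic gradient i = Δh / L = 11.7 / 3140 = 0.003726.
Darcy flux q = K · i = 4.680 × 0.003726 = 0.01744 m/day.
Seepage velocity v = q / n_e = 0.01744 / 0.20 = 0.08719 m/day.
Travel time t = L / v = 3140 / 0.08719 = 36013 days = 98.60 years.

98.6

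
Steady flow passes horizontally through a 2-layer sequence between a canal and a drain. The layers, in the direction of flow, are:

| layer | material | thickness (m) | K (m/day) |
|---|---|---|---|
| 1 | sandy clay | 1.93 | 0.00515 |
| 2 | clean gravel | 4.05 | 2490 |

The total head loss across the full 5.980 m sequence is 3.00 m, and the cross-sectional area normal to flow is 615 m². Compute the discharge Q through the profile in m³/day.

4.92

Flow is perpendicular to layering, so the layers act in series and the equivalent K is the thickness-weighted harmonic mean.
Total thickness L = 1.93 + 4.05 = 5.980 m.
Σ(b_i/K_i) = 1.93/0.00515 + 4.05/2490 = 374.8 d.
K_eq = L / Σ(b_i/K_i) = 5.980 / 374.8 = 0.01596 m/day.
Q = K_eq · A · (Δh/L) = 0.01596 × 615 × (3.00/5.980) = 4.923 m³/day.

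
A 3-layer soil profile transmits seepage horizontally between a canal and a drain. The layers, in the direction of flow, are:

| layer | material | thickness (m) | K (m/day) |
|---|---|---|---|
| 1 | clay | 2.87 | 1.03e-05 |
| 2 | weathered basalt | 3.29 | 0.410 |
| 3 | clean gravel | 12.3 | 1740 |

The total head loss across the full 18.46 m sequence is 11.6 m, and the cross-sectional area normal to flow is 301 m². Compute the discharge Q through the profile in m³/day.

Flow is perpendicular to layering, so the layers act in series and the equivalent K is the thickness-weighted harmonic mean.
Total thickness L = 2.87 + 3.29 + 12.3 = 18.46 m.
Σ(b_i/K_i) = 2.87/1.03e-05 + 3.29/0.410 + 12.3/1740 = 2.786e+05 d.
K_eq = L / Σ(b_i/K_i) = 18.46 / 2.786e+05 = 6.625e-05 m/day.
Q = K_eq · A · (Δh/L) = 6.625e-05 × 301 × (11.6/18.46) = 0.01253 m³/day.

0.0125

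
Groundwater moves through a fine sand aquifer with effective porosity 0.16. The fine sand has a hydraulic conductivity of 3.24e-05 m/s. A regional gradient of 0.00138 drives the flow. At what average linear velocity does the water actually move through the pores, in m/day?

Convert K: 3.24e-05 m/s × 86400 = 2.799 m/day.
Hydraulic gradient i = 0.00138.
Darcy flux q = K · i = 2.799 × 0.001380 = 0.003863 m/day.
Seepage velocity v = q / n_e = 0.003863 / 0.16 = 0.02414 m/day.

0.0241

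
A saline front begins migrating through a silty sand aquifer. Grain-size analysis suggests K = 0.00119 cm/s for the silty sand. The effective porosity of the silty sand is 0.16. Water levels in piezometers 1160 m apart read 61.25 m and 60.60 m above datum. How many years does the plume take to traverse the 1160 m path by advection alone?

Convert K: 0.00119 cm/s × 864 = 1.028 m/day.
Hydraulic gradient i = (61.25 − 60.60) / 1160 = 0.65 / 1160 = 0.0005603.
Darcy flux q = K · i = 1.028 × 0.0005603 = 0.0005761 m/day.
Seepage velocity v = q / n_e = 0.0005761 / 0.16 = 0.003601 m/day.
Travel time t = L / v = 1160 / 0.003601 = 3.222e+05 days = 882.0 years.

882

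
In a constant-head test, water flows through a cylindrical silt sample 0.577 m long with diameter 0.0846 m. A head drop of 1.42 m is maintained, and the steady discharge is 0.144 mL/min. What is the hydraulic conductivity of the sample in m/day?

0.0150

Cross-sectional area A = π·(d/2)² = π × (0.0846/2)² = 0.005621 m².
Convert discharge: 0.144 mL/min = 2.400e-09 m³/s.
Darcy's law rearranged: K = Q·L / (A·Δh) = 2.400e-09 × 0.577 / (0.005621 × 1.42) = 1.735e-07 m/s = 0.01499 m/day.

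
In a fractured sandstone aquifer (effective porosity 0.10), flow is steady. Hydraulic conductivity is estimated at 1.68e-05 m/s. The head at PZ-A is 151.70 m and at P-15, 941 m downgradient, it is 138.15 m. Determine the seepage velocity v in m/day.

Convert K: 1.68e-05 m/s × 86400 = 1.452 m/day.
Hydraulic gradient i = (151.70 − 138.15) / 941 = 13.55 / 941 = 0.01440.
Darcy flux q = K · i = 1.452 × 0.01440 = 0.02090 m/day.
Seepage velocity v = q / n_e = 0.02090 / 0.10 = 0.2090 m/day.

0.209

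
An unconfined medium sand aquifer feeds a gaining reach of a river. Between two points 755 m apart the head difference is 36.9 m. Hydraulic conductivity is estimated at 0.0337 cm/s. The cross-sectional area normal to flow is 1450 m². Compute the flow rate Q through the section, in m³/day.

Convert K: 0.0337 cm/s × 864 = 29.12 m/day.
Hydraulic gradient i = Δh / L = 36.9 / 755 = 0.04887.
Darcy's law: Q = K · A · i = 29.12 × 1450 × 0.04887 = 2063 m³/day.

2060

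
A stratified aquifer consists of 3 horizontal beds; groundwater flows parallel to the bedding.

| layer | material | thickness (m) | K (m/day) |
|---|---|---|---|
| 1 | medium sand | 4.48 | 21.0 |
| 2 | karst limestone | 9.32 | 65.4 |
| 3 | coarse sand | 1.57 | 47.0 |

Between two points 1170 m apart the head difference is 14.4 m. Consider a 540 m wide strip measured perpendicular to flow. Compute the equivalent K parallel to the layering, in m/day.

Flow is parallel to layering, so each bed carries its own Darcy discharge and the transmissivities add.
Σ(K_i·b_i) = 21.0×4.48 + 65.4×9.32 + 47.0×1.57 = 777.4 m²/day.
Total thickness b = 15.37 m, so K_eq = Σ(K_i·b_i)/b = 50.58 m/day.

50.6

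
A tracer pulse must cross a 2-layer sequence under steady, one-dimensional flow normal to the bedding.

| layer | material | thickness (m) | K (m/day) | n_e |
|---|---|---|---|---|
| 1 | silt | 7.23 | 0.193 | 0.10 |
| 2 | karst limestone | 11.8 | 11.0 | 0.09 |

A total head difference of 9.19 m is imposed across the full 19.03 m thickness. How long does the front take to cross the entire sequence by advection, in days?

With flow normal to the layers, continuity requires the same specific discharge q through every layer.
Σ(b_i/K_i) = 7.23/0.193 + 11.8/11.0 = 38.53 d.
q = Δh / Σ(b_i/K_i) = 9.19 / 38.53 = 0.2385 m/day.
In each layer the seepage velocity is v_i = q/n_i, so the layer transit time is t_i = b_i·n_i / q:
  layer 1 (silt): t_1 = 7.23 × 0.10 / 0.2385 = 3.032 d
  layer 2 (karst limestone): t_2 = 11.8 × 0.09 / 0.2385 = 4.453 d
Total t = Σ t_i = 7.485 days.

7.48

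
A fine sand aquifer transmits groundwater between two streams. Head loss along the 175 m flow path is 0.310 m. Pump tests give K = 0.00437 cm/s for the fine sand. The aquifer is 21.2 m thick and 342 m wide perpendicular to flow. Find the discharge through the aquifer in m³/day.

48.5

Convert K: 0.00437 cm/s × 864 = 3.776 m/day.
Cross-sectional area A = 342 × 21.2 = 7250 m².
Hydraulic gradient i = Δh / L = 0.310 / 175 = 0.001771.
Darcy's law: Q = K · A · i = 3.776 × 7250 × 0.001771 = 48.49 m³/day.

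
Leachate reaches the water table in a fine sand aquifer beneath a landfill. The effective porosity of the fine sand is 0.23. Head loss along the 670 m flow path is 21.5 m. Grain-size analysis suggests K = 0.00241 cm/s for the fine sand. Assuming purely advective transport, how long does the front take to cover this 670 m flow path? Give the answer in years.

Convert K: 0.00241 cm/s × 864 = 2.082 m/day.
Hydraulic gradient i = Δh / L = 21.5 / 670 = 0.03209.
Darcy flux q = K · i = 2.082 × 0.03209 = 0.06682 m/day.
Seepage velocity v = q / n_e = 0.06682 / 0.23 = 0.2905 m/day.
Travel time t = L / v = 670 / 0.2905 = 2306 days = 6.314 years.

6.31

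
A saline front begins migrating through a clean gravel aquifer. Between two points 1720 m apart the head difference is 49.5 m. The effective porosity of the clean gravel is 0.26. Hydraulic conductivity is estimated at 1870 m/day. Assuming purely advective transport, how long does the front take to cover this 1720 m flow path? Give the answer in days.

Hydraulic gradient i = Δh / L = 49.5 / 1720 = 0.02878.
Darcy flux q = K · i = 1870 × 0.02878 = 53.82 m/day.
Seepage velocity v = q / n_e = 53.82 / 0.26 = 207.0 m/day.
Travel time t = L / v = 1720 / 207.0 = 8.310 days.

8.31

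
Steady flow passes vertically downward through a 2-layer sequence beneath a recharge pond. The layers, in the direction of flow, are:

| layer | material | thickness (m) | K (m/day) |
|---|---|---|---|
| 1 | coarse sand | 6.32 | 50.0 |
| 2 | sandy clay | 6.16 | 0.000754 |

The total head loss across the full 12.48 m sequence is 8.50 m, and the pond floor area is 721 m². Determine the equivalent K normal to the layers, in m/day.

Flow is perpendicular to layering, so the layers act in series and the equivalent K is the thickness-weighted harmonic mean.
Total thickness L = 6.32 + 6.16 = 12.48 m.
Σ(b_i/K_i) = 6.32/50.0 + 6.16/0.000754 = 8170 d.
K_eq = L / Σ(b_i/K_i) = 12.48 / 8170 = 0.001528 m/day.

0.00153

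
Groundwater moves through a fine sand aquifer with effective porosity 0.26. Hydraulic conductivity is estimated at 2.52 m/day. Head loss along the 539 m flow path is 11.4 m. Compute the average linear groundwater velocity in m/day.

0.205

Hydraulic gradient i = Δh / L = 11.4 / 539 = 0.02115.
Darcy flux q = K · i = 2.520 × 0.02115 = 0.05330 m/day.
Seepage velocity v = q / n_e = 0.05330 / 0.26 = 0.2050 m/day.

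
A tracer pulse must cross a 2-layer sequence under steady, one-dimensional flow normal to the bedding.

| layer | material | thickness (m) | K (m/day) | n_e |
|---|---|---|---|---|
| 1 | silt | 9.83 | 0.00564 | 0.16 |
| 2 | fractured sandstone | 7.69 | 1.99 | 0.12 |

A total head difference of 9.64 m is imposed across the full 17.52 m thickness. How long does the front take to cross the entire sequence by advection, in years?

With flow normal to the layers, continuity requires the same specific discharge q through every layer.
Σ(b_i/K_i) = 9.83/0.00564 + 7.69/1.99 = 1747 d.
q = Δh / Σ(b_i/K_i) = 9.64 / 1747 = 0.005519 m/day.
In each layer the seepage velocity is v_i = q/n_i, so the layer transit time is t_i = b_i·n_i / q:
  layer 1 (silt): t_1 = 9.83 × 0.16 / 0.005519 = 285.0 d
  layer 2 (fractured sandstone): t_2 = 7.69 × 0.12 / 0.005519 = 167.2 d
Total t = Σ t_i = 452.2 days = 1.238 years.

1.24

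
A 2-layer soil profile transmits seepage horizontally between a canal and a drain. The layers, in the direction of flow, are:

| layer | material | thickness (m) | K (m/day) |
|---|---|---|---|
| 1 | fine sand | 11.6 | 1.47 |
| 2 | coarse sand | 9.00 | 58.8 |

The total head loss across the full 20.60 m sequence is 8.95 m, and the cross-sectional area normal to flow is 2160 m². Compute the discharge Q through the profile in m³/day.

Flow is perpendicular to layering, so the layers act in series and the equivalent K is the thickness-weighted harmonic mean.
Total thickness L = 11.6 + 9.00 = 20.60 m.
Σ(b_i/K_i) = 11.6/1.47 + 9.00/58.8 = 8.044 d.
K_eq = L / Σ(b_i/K_i) = 20.60 / 8.044 = 2.561 m/day.
Q = K_eq · A · (Δh/L) = 2.561 × 2160 × (8.95/20.60) = 2403 m³/day.

2400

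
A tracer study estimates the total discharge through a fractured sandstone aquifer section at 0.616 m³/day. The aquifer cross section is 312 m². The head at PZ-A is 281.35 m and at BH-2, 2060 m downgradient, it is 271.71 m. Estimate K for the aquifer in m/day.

Hydraulic gradient i = (281.35 − 271.71) / 2060 = 9.64 / 2060 = 0.004680.
From Q = K·A·i, K = Q / (A·i) = 0.616 / (312.0 × 0.004680) = 0.4219 m/day.

0.422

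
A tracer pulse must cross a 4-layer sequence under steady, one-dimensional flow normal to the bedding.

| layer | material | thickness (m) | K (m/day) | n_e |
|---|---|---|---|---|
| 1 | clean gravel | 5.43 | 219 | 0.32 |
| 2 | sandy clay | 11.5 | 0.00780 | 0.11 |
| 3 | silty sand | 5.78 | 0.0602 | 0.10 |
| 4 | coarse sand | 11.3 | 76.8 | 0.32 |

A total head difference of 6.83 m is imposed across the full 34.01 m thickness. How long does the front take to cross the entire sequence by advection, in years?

With flow normal to the layers, continuity requires the same specific discharge q through every layer.
Σ(b_i/K_i) = 5.43/219 + 11.5/0.00780 + 5.78/0.0602 + 11.3/76.8 = 1571 d.
q = Δh / Σ(b_i/K_i) = 6.83 / 1571 = 0.004349 m/day.
In each layer the seepage velocity is v_i = q/n_i, so the layer transit time is t_i = b_i·n_i / q:
  layer 1 (clean gravel): t_1 = 5.43 × 0.32 / 0.004349 = 399.6 d
  layer 2 (sandy clay): t_2 = 11.5 × 0.11 / 0.004349 = 290.9 d
  layer 3 (silty sand): t_3 = 5.78 × 0.10 / 0.004349 = 132.9 d
  layer 4 (coarse sand): t_4 = 11.3 × 0.32 / 0.004349 = 831.5 d
Total t = Σ t_i = 1655 days = 4.531 years.

4.53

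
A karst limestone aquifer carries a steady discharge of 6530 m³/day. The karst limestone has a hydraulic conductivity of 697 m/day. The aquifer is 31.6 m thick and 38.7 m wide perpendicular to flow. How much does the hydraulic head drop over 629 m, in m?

Cross-sectional area A = 38.7 × 31.6 = 1223 m².
From Q = K·A·i, i = Q / (K·A) = 6530 / (697.0 × 1223) = 0.007661.
Head loss Δh = i · L = 0.007661 × 629 = 4.819 m.

4.82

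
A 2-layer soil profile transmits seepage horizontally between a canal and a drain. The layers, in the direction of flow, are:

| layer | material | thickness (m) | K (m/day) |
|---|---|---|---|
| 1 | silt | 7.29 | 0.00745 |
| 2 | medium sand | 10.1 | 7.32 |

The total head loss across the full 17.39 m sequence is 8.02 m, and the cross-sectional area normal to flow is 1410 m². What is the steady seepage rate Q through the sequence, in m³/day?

11.5

Flow is perpendicular to layering, so the layers act in series and the equivalent K is the thickness-weighted harmonic mean.
Total thickness L = 7.29 + 10.1 = 17.39 m.
Σ(b_i/K_i) = 7.29/0.00745 + 10.1/7.32 = 979.9 d.
K_eq = L / Σ(b_i/K_i) = 17.39 / 979.9 = 0.01775 m/day.
Q = K_eq · A · (Δh/L) = 0.01775 × 1410 × (8.02/17.39) = 11.54 m³/day.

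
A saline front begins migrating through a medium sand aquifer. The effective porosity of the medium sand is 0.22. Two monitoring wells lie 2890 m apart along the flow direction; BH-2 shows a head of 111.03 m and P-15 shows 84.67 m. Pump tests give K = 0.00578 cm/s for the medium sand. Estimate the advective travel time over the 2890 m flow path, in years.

38.2

Convert K: 0.00578 cm/s × 864 = 4.994 m/day.
Hydraulic gradient i = (111.03 − 84.67) / 2890 = 26.36 / 2890 = 0.009121.
Darcy flux q = K · i = 4.994 × 0.009121 = 0.04555 m/day.
Seepage velocity v = q / n_e = 0.04555 / 0.22 = 0.2070 m/day.
Travel time t = L / v = 2890 / 0.2070 = 13958 days = 38.22 years.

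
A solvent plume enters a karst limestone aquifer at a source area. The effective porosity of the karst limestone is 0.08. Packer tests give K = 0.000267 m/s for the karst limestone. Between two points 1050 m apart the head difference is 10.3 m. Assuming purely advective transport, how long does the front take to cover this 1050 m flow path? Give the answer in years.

1.02

Convert K: 0.000267 m/s × 86400 = 23.07 m/day.
Hydraulic gradient i = Δh / L = 10.3 / 1050 = 0.009810.
Darcy flux q = K · i = 23.07 × 0.009810 = 0.2263 m/day.
Seepage velocity v = q / n_e = 0.2263 / 0.08 = 2.829 m/day.
Travel time t = L / v = 1050 / 2.829 = 371.2 days = 1.016 years.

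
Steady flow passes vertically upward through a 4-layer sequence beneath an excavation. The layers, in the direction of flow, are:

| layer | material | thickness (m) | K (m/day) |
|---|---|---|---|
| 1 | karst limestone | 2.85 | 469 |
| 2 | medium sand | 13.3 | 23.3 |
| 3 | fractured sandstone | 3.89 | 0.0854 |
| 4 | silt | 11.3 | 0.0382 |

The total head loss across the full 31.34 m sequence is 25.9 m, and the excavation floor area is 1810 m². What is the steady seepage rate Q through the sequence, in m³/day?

Flow is perpendicular to layering, so the layers act in series and the equivalent K is the thickness-weighted harmonic mean.
Total thickness L = 2.85 + 13.3 + 3.89 + 11.3 = 31.34 m.
Σ(b_i/K_i) = 2.85/469 + 13.3/23.3 + 3.89/0.0854 + 11.3/0.0382 = 341.9 d.
K_eq = L / Σ(b_i/K_i) = 31.34 / 341.9 = 0.09165 m/day.
Q = K_eq · A · (Δh/L) = 0.09165 × 1810 × (25.9/31.34) = 137.1 m³/day.

137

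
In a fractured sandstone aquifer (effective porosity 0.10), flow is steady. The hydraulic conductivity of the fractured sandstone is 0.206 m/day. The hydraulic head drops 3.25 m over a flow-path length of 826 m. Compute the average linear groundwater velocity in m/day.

0.00811

Hydraulic gradient i = Δh / L = 3.25 / 826 = 0.003935.
Darcy flux q = K · i = 0.2060 × 0.003935 = 0.0008105 m/day.
Seepage velocity v = q / n_e = 0.0008105 / 0.10 = 0.008105 m/day.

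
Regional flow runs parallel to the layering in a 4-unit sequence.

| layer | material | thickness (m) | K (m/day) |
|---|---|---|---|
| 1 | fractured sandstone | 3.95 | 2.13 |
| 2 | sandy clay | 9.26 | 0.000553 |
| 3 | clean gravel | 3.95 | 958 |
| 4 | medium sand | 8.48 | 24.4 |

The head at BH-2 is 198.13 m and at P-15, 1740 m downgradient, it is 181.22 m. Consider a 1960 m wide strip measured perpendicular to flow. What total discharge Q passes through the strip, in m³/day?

76200

Flow is parallel to layering, so each bed carries its own Darcy discharge and the transmissivities add.
Σ(K_i·b_i) = 2.13×3.95 + 0.000553×9.26 + 958×3.95 + 24.4×8.48 = 3999 m²/day.
Hydraulic gradient i = (198.13 − 181.22) / 1740 = 16.91 / 1740 = 0.009718.
Q = Σ(K_i·b_i) · W · i = 3999 × 1960 × 0.009718 = 76181 m³/day.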